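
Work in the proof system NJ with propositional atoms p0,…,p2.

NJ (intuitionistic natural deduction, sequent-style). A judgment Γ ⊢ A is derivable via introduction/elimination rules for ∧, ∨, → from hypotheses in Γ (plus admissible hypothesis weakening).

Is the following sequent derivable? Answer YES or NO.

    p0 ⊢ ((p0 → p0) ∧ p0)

Derivation trace:
[∧I] p0 ⊢ ((p0 → p0) ∧ p0)
  [→I]  ⊢ (p0 → p0)
    [Ax] p0 ⊢ p0
  [→E] p0 ⊢ p0
    [→I]  ⊢ (p0 → p0)
      [Ax] p0 ⊢ p0
    [Ax] p0 ⊢ p0

Result: YES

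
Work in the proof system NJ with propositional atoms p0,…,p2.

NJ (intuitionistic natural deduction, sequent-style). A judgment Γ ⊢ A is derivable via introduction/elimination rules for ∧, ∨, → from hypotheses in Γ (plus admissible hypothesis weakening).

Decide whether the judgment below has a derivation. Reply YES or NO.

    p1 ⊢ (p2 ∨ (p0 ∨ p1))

Proof tree:
[∨I₂] p1 ⊢ (p2 ∨ (p0 ∨ p1))
  [∨I₂] p1 ⊢ (p0 ∨ p1)
    [Ax] p1 ⊢ p1

Result: YES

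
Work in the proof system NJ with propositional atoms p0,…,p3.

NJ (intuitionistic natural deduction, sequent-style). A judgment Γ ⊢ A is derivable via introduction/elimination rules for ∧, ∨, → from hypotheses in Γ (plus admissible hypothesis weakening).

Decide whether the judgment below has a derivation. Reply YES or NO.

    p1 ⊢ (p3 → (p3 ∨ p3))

Proof tree:
[Wk] p1 ⊢ (p3 → (p3 ∨ p3))
  [→I]  ⊢ (p3 → (p3 ∨ p3))
    [∨I₁] p3 ⊢ (p3 ∨ p3)
      [Ax] p3 ⊢ p3

Result: YES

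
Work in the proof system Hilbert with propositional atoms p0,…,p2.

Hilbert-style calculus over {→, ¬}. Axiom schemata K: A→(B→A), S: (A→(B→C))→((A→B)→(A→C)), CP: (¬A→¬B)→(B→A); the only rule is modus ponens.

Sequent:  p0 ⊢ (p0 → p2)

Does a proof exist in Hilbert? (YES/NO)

Truth-table refutation:
  v=000: Γ:[p0=F] Δ:[(p0 → p2)=T] refutes=False
  v=001: Γ:[p0=F] Δ:[(p0 → p2)=T] refutes=False
  v=010: Γ:[p0=F] Δ:[(p0 → p2)=T] refutes=False
  v=011: Γ:[p0=F] Δ:[(p0 → p2)=T] refutes=False
  v=100: Γ:[p0=T] Δ:[(p0 → p2)=F] refutes=True  ← countermodel

Result: NO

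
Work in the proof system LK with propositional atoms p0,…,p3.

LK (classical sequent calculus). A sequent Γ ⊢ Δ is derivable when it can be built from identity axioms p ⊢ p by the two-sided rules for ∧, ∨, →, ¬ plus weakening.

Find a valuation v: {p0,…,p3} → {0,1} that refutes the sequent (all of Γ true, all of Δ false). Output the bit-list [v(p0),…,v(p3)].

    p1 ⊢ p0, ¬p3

Truth-table refutation:
  v=0000: Γ:[p1=F] Δ:[p0=F, ¬p3=T] refutes=False
  v=0001: Γ:[p1=F] Δ:[p0=F, ¬p3=F] refutes=False
  v=0010: Γ:[p1=F] Δ:[p0=F, ¬p3=T] refutes=False
  v=0011: Γ:[p1=F] Δ:[p0=F, ¬p3=F] refutes=False
  v=0100: Γ:[p1=T] Δ:[p0=F, ¬p3=T] refutes=False
  v=0101: Γ:[p1=T] Δ:[p0=F, ¬p3=F] refutes=True  ← countermodel

Result: [0, 1, 0, 1]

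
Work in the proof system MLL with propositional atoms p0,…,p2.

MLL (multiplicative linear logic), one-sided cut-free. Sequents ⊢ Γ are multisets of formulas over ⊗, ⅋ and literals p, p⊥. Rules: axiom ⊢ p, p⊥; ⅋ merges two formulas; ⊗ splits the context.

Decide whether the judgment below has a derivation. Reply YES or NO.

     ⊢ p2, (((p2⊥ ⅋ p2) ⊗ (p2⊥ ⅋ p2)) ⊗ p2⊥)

Derivation (root first):
[⊗]  ⊢ p2, (((p2⊥ ⅋ p2) ⊗ (p2⊥ ⅋ p2)) ⊗ p2⊥)
  [⊗]  ⊢ ((p2⊥ ⅋ p2) ⊗ (p2⊥ ⅋ p2))
    [⅋]  ⊢ (p2⊥ ⅋ p2)
      [Ax]  ⊢ p2, p2⊥
    [⅋]  ⊢ (p2⊥ ⅋ p2)
      [Ax]  ⊢ p2, p2⊥
  [Ax]  ⊢ p2, p2⊥

Result: YES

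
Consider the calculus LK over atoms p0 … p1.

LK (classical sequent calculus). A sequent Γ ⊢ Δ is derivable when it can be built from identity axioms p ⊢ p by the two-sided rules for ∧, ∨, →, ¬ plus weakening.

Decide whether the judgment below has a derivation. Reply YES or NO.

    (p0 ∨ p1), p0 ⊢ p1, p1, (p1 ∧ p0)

Enumerate valuations to refute Γ ⊢ Δ:
  v=00: Γ:[(p0 ∨ p1)=F, p0=F] Δ:[p1=F, p1=F, (p1 ∧ p0)=F] refutes=False
  v=01: Γ:[(p0 ∨ p1)=T, p0=F] Δ:[p1=T, p1=T, (p1 ∧ p0)=F] refutes=False
  v=10: Γ:[(p0 ∨ p1)=T, p0=T] Δ:[p1=F, p1=F, (p1 ∧ p0)=F] refutes=True  ← countermodel

Result: NO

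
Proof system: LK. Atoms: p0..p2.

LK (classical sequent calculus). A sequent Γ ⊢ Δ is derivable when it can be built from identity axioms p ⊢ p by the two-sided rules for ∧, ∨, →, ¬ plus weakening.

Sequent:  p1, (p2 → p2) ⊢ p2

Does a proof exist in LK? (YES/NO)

Truth-table refutation:
  v=000: Γ:[p1=F, (p2 → p2)=T] Δ:[p2=F] refutes=False
  v=001: Γ:[p1=F, (p2 → p2)=T] Δ:[p2=T] refutes=False
  v=010: Γ:[p1=T, (p2 → p2)=T] Δ:[p2=F] refutes=True  ← countermodel

Result: NO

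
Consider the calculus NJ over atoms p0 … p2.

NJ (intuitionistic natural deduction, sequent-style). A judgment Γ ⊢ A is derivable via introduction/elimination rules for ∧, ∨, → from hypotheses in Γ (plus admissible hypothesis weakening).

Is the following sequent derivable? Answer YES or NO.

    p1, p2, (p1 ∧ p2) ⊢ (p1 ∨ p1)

Proof tree:
[Wk] p1, p2, (p1 ∧ p2) ⊢ (p1 ∨ p1)
  [∨I₁] p1, p2 ⊢ (p1 ∨ p1)
    [Wk] p1, p2 ⊢ p1
      [Ax] p1 ⊢ p1

Result: YES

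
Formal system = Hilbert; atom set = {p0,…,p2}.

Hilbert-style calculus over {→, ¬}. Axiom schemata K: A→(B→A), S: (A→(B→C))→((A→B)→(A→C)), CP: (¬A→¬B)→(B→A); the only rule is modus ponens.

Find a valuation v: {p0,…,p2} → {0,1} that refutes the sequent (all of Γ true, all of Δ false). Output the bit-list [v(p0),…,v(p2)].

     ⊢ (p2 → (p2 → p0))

Truth-table refutation:
  v=000: Γ:[] Δ:[(p2 → (p2 → p0))=T] refutes=False
  v=001: Γ:[] Δ:[(p2 → (p2 → p0))=F] refutes=True  ← countermodel

Result: [0, 0, 1]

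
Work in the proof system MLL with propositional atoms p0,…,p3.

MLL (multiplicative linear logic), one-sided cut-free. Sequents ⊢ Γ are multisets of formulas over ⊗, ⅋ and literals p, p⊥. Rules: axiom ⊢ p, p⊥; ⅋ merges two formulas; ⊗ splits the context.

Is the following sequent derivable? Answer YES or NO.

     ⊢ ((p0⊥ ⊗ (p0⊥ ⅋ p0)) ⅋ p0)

Derivation trace:
[⅋]  ⊢ ((p0⊥ ⊗ (p0⊥ ⅋ p0)) ⅋ p0)
  [⊗]  ⊢ p0, (p0⊥ ⊗ (p0⊥ ⅋ p0))
    [Ax]  ⊢ p0, p0⊥
    [⅋]  ⊢ (p0⊥ ⅋ p0)
      [Ax]  ⊢ p0, p0⊥

Result: YES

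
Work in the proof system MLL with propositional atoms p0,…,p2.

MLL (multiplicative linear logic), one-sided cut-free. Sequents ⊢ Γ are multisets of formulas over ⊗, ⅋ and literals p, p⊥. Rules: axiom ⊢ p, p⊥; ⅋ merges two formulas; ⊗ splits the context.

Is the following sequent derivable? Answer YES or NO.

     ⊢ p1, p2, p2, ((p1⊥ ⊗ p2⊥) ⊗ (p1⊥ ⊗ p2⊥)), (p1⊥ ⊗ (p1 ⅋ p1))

Proof tree:
[⊗]  ⊢ p1, p2, p2, ((p1⊥ ⊗ p2⊥) ⊗ (p1⊥ ⊗ p2⊥)), (p1⊥ ⊗ (p1 ⅋ p1))
  [Ax]  ⊢ p1, p1⊥
  [⅋]  ⊢ p2, p2, ((p1⊥ ⊗ p2⊥) ⊗ (p1⊥ ⊗ p2⊥)), (p1 ⅋ p1)
    [⊗]  ⊢ p1, p2, p1, p2, ((p1⊥ ⊗ p2⊥) ⊗ (p1⊥ ⊗ p2⊥))
      [⊗]  ⊢ p1, p2, (p1⊥ ⊗ p2⊥)
        [Ax]  ⊢ p1, p1⊥
        [Ax]  ⊢ p2, p2⊥
      [⊗]  ⊢ p1, p2, (p1⊥ ⊗ p2⊥)
        [Ax]  ⊢ p1, p1⊥
        [Ax]  ⊢ p2, p2⊥

Result: YES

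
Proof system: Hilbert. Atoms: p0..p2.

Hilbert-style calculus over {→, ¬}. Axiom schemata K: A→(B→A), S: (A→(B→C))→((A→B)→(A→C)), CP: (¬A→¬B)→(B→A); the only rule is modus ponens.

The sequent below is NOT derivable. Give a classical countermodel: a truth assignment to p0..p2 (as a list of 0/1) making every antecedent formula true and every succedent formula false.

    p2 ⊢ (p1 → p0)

Enumerate valuations to refute Γ ⊢ Δ:
  v=000: Γ:[p2=F] Δ:[(p1 → p0)=T] refutes=False
  v=001: Γ:[p2=T] Δ:[(p1 → p0)=T] refutes=False
  v=010: Γ:[p2=F] Δ:[(p1 → p0)=F] refutes=False
  v=011: Γ:[p2=T] Δ:[(p1 → p0)=F] refutes=True  ← countermodel

Result: [0, 1, 1]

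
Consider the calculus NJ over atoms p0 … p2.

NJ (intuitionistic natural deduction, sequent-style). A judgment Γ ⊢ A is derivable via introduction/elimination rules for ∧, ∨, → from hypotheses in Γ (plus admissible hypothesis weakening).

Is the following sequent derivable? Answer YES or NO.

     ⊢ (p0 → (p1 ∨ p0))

Derivation (root first):
[→I]  ⊢ (p0 → (p1 ∨ p0))
  [∨I₂] p0 ⊢ (p1 ∨ p0)
    [Ax] p0 ⊢ p0

Result: YES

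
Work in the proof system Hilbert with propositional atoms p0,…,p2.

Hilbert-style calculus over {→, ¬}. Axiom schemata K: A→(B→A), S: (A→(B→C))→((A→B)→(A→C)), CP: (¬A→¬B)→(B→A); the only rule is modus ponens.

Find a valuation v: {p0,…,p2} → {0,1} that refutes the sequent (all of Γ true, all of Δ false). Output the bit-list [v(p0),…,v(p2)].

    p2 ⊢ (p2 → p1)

Search for a countermodel by truth-table:
  v=000: Γ:[p2=F] Δ:[(p2 → p1)=T] refutes=False
  v=001: Γ:[p2=T] Δ:[(p2 → p1)=F] refutes=True  ← countermodel

Result: [0, 0, 1]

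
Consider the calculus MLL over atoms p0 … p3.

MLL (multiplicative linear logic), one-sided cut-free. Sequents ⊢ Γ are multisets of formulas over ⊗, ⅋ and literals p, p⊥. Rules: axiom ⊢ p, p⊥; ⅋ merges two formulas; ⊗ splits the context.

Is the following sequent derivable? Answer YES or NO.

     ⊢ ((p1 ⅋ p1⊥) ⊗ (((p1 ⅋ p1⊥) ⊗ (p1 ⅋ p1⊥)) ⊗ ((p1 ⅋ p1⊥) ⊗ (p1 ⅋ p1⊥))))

Derivation trace:
[⊗]  ⊢ ((p1 ⅋ p1⊥) ⊗ (((p1 ⅋ p1⊥) ⊗ (p1 ⅋ p1⊥)) ⊗ ((p1 ⅋ p1⊥) ⊗ (p1 ⅋ p1⊥))))
  [⅋]  ⊢ (p1 ⅋ p1⊥)
    [Ax]  ⊢ p1, p1⊥
  [⊗]  ⊢ (((p1 ⅋ p1⊥) ⊗ (p1 ⅋ p1⊥)) ⊗ ((p1 ⅋ p1⊥) ⊗ (p1 ⅋ p1⊥)))
    [⊗]  ⊢ ((p1 ⅋ p1⊥) ⊗ (p1 ⅋ p1⊥))
      [⅋]  ⊢ (p1 ⅋ p1⊥)
        [Ax]  ⊢ p1, p1⊥
      [⅋]  ⊢ (p1 ⅋ p1⊥)
        [Ax]  ⊢ p1, p1⊥
    [⊗]  ⊢ ((p1 ⅋ p1⊥) ⊗ (p1 ⅋ p1⊥))
      [⅋]  ⊢ (p1 ⅋ p1⊥)
        [Ax]  ⊢ p1, p1⊥
      [⅋]  ⊢ (p1 ⅋ p1⊥)
        [Ax]  ⊢ p1, p1⊥

Result: YES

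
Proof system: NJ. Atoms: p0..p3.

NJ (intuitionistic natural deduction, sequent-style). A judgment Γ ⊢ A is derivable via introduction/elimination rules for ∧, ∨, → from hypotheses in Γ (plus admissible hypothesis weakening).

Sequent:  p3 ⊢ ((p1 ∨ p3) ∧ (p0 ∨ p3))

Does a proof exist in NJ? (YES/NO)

Derivation trace:
[∧I] p3 ⊢ ((p1 ∨ p3) ∧ (p0 ∨ p3))
  [∨I₂] p3 ⊢ (p1 ∨ p3)
    [Ax] p3 ⊢ p3
  [∨I₂] p3 ⊢ (p0 ∨ p3)
    [Ax] p3 ⊢ p3

Result: YES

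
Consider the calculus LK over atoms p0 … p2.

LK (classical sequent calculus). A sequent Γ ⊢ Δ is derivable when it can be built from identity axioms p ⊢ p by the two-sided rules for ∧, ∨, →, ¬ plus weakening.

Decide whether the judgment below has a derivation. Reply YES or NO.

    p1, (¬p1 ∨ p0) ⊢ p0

Derivation (root first):
[∨L] p1, (¬p1 ∨ p0) ⊢ p0
  [¬L] p1, ¬p1 ⊢ 
    [Ax] p1 ⊢ p1
  [Ax] p0 ⊢ p0

Result: YES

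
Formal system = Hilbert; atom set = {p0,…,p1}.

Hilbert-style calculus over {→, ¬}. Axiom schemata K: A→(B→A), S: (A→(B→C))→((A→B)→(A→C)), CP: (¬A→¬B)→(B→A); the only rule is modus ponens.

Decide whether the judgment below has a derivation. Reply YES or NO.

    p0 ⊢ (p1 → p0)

Proof tree:
[MP] p0 ⊢ (p1 → p0)
  [K]  ⊢ (p0 → (p1 → p0))
  [MP] p0 ⊢ p0
    [MP] p0 ⊢ (p0 → p0)
      [K]  ⊢ (p0 → (p0 → p0))
      [Hyp] p0 ⊢ p0
    [Hyp] p0 ⊢ p0

Result: YES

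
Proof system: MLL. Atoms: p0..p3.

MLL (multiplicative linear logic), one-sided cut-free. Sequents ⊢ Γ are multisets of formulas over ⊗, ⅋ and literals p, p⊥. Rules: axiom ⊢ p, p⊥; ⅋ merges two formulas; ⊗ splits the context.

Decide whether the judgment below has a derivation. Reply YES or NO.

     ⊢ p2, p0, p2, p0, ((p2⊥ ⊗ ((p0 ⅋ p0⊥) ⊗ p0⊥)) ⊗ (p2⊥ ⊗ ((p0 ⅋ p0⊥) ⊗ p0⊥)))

Proof tree:
[⊗]  ⊢ p2, p0, p2, p0, ((p2⊥ ⊗ ((p0 ⅋ p0⊥) ⊗ p0⊥)) ⊗ (p2⊥ ⊗ ((p0 ⅋ p0⊥) ⊗ p0⊥)))
  [⊗]  ⊢ p2, p0, (p2⊥ ⊗ ((p0 ⅋ p0⊥) ⊗ p0⊥))
    [Ax]  ⊢ p2, p2⊥
    [⊗]  ⊢ p0, ((p0 ⅋ p0⊥) ⊗ p0⊥)
      [⅋]  ⊢ (p0 ⅋ p0⊥)
        [Ax]  ⊢ p0, p0⊥
      [Ax]  ⊢ p0, p0⊥
  [⊗]  ⊢ p2, p0, (p2⊥ ⊗ ((p0 ⅋ p0⊥) ⊗ p0⊥))
    [Ax]  ⊢ p2, p2⊥
    [⊗]  ⊢ p0, ((p0 ⅋ p0⊥) ⊗ p0⊥)
      [⅋]  ⊢ (p0 ⅋ p0⊥)
        [Ax]  ⊢ p0, p0⊥
      [Ax]  ⊢ p0, p0⊥

Result: YES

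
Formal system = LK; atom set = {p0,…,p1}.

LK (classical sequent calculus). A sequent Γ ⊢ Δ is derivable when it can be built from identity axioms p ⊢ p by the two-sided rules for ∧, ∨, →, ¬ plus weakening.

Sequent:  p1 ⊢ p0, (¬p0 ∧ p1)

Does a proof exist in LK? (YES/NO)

Derivation (root first):
[∧R] p1 ⊢ p0, (¬p0 ∧ p1)
  [WL] p1 ⊢ p0, ¬p0
    [¬R]  ⊢ p0, ¬p0
      [Ax] p0 ⊢ p0
  [Ax] p1 ⊢ p1

Result: YES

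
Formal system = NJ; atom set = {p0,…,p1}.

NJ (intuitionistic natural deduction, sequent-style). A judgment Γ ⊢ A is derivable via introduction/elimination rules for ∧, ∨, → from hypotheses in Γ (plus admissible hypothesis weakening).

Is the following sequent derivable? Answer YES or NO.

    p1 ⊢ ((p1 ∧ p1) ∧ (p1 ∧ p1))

Proof tree:
[∧I] p1 ⊢ ((p1 ∧ p1) ∧ (p1 ∧ p1))
  [→E] p1 ⊢ (p1 ∧ p1)
    [→I]  ⊢ (p1 → (p1 ∧ p1))
      [∧I] p1 ⊢ (p1 ∧ p1)
        [Ax] p1 ⊢ p1
        [Ax] p1 ⊢ p1
    [Ax] p1 ⊢ p1
  [→E] p1 ⊢ (p1 ∧ p1)
    [→I]  ⊢ (p1 → (p1 ∧ p1))
      [∧I] p1 ⊢ (p1 ∧ p1)
        [Ax] p1 ⊢ p1
        [Ax] p1 ⊢ p1
    [Ax] p1 ⊢ p1

Result: YES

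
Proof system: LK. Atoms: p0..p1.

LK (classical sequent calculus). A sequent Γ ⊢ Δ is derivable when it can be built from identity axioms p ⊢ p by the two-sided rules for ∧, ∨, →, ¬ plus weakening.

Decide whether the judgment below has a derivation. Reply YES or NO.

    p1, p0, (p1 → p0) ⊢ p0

Proof tree:
[→L] p1, p0, (p1 → p0) ⊢ p0
  [Ax] p1 ⊢ p1
  [WL] p0, p0 ⊢ p0
    [Ax] p0 ⊢ p0

Result: YES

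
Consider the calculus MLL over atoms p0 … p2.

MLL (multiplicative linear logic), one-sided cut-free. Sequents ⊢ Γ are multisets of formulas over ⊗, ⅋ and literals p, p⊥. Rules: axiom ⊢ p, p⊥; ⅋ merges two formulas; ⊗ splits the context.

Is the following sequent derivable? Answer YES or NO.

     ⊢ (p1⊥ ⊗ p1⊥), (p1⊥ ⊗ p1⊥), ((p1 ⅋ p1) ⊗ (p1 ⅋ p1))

Derivation trace:
[⊗]  ⊢ (p1⊥ ⊗ p1⊥), (p1⊥ ⊗ p1⊥), ((p1 ⅋ p1) ⊗ (p1 ⅋ p1))
  [⅋]  ⊢ (p1⊥ ⊗ p1⊥), (p1 ⅋ p1)
    [⊗]  ⊢ p1, p1, (p1⊥ ⊗ p1⊥)
      [Ax]  ⊢ p1, p1⊥
      [Ax]  ⊢ p1, p1⊥
  [⅋]  ⊢ (p1⊥ ⊗ p1⊥), (p1 ⅋ p1)
    [⊗]  ⊢ p1, p1, (p1⊥ ⊗ p1⊥)
      [Ax]  ⊢ p1, p1⊥
      [Ax]  ⊢ p1, p1⊥

Result: YES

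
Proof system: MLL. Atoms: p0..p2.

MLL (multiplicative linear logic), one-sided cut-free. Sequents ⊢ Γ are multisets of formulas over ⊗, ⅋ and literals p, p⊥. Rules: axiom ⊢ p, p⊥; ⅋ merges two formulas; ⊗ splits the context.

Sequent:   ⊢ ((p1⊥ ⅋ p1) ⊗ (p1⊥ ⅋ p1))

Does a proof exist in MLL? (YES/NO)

Proof tree:
[⊗]  ⊢ ((p1⊥ ⅋ p1) ⊗ (p1⊥ ⅋ p1))
  [⅋]  ⊢ (p1⊥ ⅋ p1)
    [Ax]  ⊢ p1, p1⊥
  [⅋]  ⊢ (p1⊥ ⅋ p1)
    [Ax]  ⊢ p1, p1⊥

Result: YES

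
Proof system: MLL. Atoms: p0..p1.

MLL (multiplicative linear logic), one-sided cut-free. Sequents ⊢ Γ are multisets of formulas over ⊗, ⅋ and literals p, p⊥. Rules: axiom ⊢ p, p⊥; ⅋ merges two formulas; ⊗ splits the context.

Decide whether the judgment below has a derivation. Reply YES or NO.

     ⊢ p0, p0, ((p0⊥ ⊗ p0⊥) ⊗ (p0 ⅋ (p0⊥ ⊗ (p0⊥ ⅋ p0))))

Proof tree:
[⊗]  ⊢ p0, p0, ((p0⊥ ⊗ p0⊥) ⊗ (p0 ⅋ (p0⊥ ⊗ (p0⊥ ⅋ p0))))
  [⊗]  ⊢ p0, p0, (p0⊥ ⊗ p0⊥)
    [Ax]  ⊢ p0, p0⊥
    [Ax]  ⊢ p0, p0⊥
  [⅋]  ⊢ (p0 ⅋ (p0⊥ ⊗ (p0⊥ ⅋ p0)))
    [⊗]  ⊢ p0, (p0⊥ ⊗ (p0⊥ ⅋ p0))
      [Ax]  ⊢ p0, p0⊥
      [⅋]  ⊢ (p0⊥ ⅋ p0)
        [Ax]  ⊢ p0, p0⊥

Result: YES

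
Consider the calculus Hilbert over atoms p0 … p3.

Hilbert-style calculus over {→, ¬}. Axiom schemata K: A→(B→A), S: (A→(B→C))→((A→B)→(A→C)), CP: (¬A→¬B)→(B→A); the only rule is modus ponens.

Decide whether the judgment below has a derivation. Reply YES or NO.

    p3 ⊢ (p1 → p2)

Truth-table refutation:
  v=0000: Γ:[p3=F] Δ:[(p1 → p2)=T] refutes=False
  v=0001: Γ:[p3=T] Δ:[(p1 → p2)=T] refutes=False
  v=0010: Γ:[p3=F] Δ:[(p1 → p2)=T] refutes=False
  v=0011: Γ:[p3=T] Δ:[(p1 → p2)=T] refutes=False
  v=0100: Γ:[p3=F] Δ:[(p1 → p2)=F] refutes=False
  v=0101: Γ:[p3=T] Δ:[(p1 → p2)=F] refutes=True  ← countermodel

Result: NO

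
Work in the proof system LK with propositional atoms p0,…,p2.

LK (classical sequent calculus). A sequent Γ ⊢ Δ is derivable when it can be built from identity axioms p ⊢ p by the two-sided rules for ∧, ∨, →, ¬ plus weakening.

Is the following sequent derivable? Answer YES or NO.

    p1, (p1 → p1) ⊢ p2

Enumerate valuations to refute Γ ⊢ Δ:
  v=000: Γ:[p1=F, (p1 → p1)=T] Δ:[p2=F] refutes=False
  v=001: Γ:[p1=F, (p1 → p1)=T] Δ:[p2=T] refutes=False
  v=010: Γ:[p1=T, (p1 → p1)=T] Δ:[p2=F] refutes=True  ← countermodel

Result: NO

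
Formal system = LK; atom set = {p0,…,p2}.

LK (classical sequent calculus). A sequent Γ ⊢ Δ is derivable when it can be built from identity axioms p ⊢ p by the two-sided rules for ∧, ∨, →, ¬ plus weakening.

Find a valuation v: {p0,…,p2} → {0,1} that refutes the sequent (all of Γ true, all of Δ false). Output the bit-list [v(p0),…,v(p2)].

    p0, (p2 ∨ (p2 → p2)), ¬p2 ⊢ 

Truth-table refutation:
  v=000: Γ:[p0=F, (p2 ∨ (p2 → p2))=T, ¬p2=T] Δ:[] refutes=False
  v=001: Γ:[p0=F, (p2 ∨ (p2 → p2))=T, ¬p2=F] Δ:[] refutes=False
  v=010: Γ:[p0=F, (p2 ∨ (p2 → p2))=T, ¬p2=T] Δ:[] refutes=False
  v=011: Γ:[p0=F, (p2 ∨ (p2 → p2))=T, ¬p2=F] Δ:[] refutes=False
  v=100: Γ:[p0=T, (p2 ∨ (p2 → p2))=T, ¬p2=T] Δ:[] refutes=True  ← countermodel

Result: [1, 0, 0]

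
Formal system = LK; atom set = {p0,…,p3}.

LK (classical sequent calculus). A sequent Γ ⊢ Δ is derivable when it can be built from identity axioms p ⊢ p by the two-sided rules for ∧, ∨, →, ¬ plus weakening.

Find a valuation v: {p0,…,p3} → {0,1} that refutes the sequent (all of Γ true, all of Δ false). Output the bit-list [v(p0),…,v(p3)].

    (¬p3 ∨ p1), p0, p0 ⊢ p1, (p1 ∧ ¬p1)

Enumerate valuations to refute Γ ⊢ Δ:
  v=0000: Γ:[(¬p3 ∨ p1)=T, p0=F, p0=F] Δ:[p1=F, (p1 ∧ ¬p1)=F] refutes=False
  v=0001: Γ:[(¬p3 ∨ p1)=F, p0=F, p0=F] Δ:[p1=F, (p1 ∧ ¬p1)=F] refutes=False
  v=0010: Γ:[(¬p3 ∨ p1)=T, p0=F, p0=F] Δ:[p1=F, (p1 ∧ ¬p1)=F] refutes=False
  v=0011: Γ:[(¬p3 ∨ p1)=F, p0=F, p0=F] Δ:[p1=F, (p1 ∧ ¬p1)=F] refutes=False
  v=0100: Γ:[(¬p3 ∨ p1)=T, p0=F, p0=F] Δ:[p1=T, (p1 ∧ ¬p1)=F] refutes=False
  v=0101: Γ:[(¬p3 ∨ p1)=T, p0=F, p0=F] Δ:[p1=T, (p1 ∧ ¬p1)=F] refutes=False
  v=0110: Γ:[(¬p3 ∨ p1)=T, p0=F, p0=F] Δ:[p1=T, (p1 ∧ ¬p1)=F] refutes=False
  v=0111: Γ:[(¬p3 ∨ p1)=T, p0=F, p0=F] Δ:[p1=T, (p1 ∧ ¬p1)=F] refutes=False
  v=1000: Γ:[(¬p3 ∨ p1)=T, p0=T, p0=T] Δ:[p1=F, (p1 ∧ ¬p1)=F] refutes=True  ← countermodel

Result: [1, 0, 0, 0]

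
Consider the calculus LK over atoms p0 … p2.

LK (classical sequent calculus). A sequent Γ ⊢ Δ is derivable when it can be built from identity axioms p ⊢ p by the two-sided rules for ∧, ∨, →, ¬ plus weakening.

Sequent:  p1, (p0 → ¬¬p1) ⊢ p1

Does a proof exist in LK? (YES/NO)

Derivation trace:
[→L] p1, (p0 → ¬¬p1) ⊢ p1
  [WR] p1 ⊢ p1, p0
    [Ax] p1 ⊢ p1
  [¬L] ¬¬p1 ⊢ p1
    [¬R]  ⊢ p1, ¬p1
      [Ax] p1 ⊢ p1

Result: YES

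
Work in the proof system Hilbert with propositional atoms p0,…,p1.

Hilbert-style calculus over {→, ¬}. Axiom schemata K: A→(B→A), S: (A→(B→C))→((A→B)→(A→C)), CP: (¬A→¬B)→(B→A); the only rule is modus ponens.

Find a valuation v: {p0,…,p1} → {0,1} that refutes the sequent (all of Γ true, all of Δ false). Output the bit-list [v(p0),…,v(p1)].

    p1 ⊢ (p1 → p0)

Enumerate valuations to refute Γ ⊢ Δ:
  v=00: Γ:[p1=F] Δ:[(p1 → p0)=T] refutes=False
  v=01: Γ:[p1=T] Δ:[(p1 → p0)=F] refutes=True  ← countermodel

Result: [0, 1]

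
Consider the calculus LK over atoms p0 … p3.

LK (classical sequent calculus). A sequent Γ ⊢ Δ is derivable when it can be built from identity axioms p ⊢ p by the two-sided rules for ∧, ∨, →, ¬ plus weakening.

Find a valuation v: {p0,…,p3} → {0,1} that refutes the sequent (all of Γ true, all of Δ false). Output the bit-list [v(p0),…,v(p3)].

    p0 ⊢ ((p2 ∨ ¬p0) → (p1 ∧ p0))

Enumerate valuations to refute Γ ⊢ Δ:
  v=0000: Γ:[p0=F] Δ:[((p2 ∨ ¬p0) → (p1 ∧ p0))=F] refutes=False
  v=0001: Γ:[p0=F] Δ:[((p2 ∨ ¬p0) → (p1 ∧ p0))=F] refutes=False
  v=0010: Γ:[p0=F] Δ:[((p2 ∨ ¬p0) → (p1 ∧ p0))=F] refutes=False
  v=0011: Γ:[p0=F] Δ:[((p2 ∨ ¬p0) → (p1 ∧ p0))=F] refutes=False
  v=0100: Γ:[p0=F] Δ:[((p2 ∨ ¬p0) → (p1 ∧ p0))=F] refutes=False
  v=0101: Γ:[p0=F] Δ:[((p2 ∨ ¬p0) → (p1 ∧ p0))=F] refutes=False
  v=0110: Γ:[p0=F] Δ:[((p2 ∨ ¬p0) → (p1 ∧ p0))=F] refutes=False
  v=0111: Γ:[p0=F] Δ:[((p2 ∨ ¬p0) → (p1 ∧ p0))=F] refutes=False
  v=1000: Γ:[p0=T] Δ:[((p2 ∨ ¬p0) → (p1 ∧ p0))=T] refutes=False
  v=1001: Γ:[p0=T] Δ:[((p2 ∨ ¬p0) → (p1 ∧ p0))=T] refutes=False
  v=1010: Γ:[p0=T] Δ:[((p2 ∨ ¬p0) → (p1 ∧ p0))=F] refutes=True  ← countermodel

Result: [1, 0, 1, 0]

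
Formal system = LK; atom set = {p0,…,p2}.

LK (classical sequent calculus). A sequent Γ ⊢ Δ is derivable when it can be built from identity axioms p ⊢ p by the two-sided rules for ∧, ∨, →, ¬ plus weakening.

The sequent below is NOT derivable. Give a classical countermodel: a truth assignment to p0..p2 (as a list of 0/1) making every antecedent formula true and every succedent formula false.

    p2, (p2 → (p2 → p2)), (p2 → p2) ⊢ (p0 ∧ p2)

Truth-table refutation:
  v=000: Γ:[p2=F, (p2 → (p2 → p2))=T, (p2 → p2)=T] Δ:[(p0 ∧ p2)=F] refutes=False
  v=001: Γ:[p2=T, (p2 → (p2 → p2))=T, (p2 → p2)=T] Δ:[(p0 ∧ p2)=F] refutes=True  ← countermodel

Result: [0, 0, 1]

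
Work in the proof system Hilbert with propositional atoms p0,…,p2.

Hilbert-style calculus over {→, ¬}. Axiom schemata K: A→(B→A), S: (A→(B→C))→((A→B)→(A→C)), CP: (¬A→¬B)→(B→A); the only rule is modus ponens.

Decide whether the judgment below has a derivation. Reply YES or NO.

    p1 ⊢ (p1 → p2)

Truth-table refutation:
  v=000: Γ:[p1=F] Δ:[(p1 → p2)=T] refutes=False
  v=001: Γ:[p1=F] Δ:[(p1 → p2)=T] refutes=False
  v=010: Γ:[p1=T] Δ:[(p1 → p2)=F] refutes=True  ← countermodel

Result: NO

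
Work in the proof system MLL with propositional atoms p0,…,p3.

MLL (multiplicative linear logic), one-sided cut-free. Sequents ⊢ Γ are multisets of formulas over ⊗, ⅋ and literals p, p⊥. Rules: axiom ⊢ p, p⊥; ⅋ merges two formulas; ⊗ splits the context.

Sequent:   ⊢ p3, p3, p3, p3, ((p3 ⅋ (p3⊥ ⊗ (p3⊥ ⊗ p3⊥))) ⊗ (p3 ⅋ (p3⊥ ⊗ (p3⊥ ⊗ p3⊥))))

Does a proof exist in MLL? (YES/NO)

Derivation trace:
[⊗]  ⊢ p3, p3, p3, p3, ((p3 ⅋ (p3⊥ ⊗ (p3⊥ ⊗ p3⊥))) ⊗ (p3 ⅋ (p3⊥ ⊗ (p3⊥ ⊗ p3⊥))))
  [⅋]  ⊢ p3, p3, (p3 ⅋ (p3⊥ ⊗ (p3⊥ ⊗ p3⊥)))
    [⊗]  ⊢ p3, p3, p3, (p3⊥ ⊗ (p3⊥ ⊗ p3⊥))
      [Ax]  ⊢ p3, p3⊥
      [⊗]  ⊢ p3, p3, (p3⊥ ⊗ p3⊥)
        [Ax]  ⊢ p3, p3⊥
        [Ax]  ⊢ p3, p3⊥
  [⅋]  ⊢ p3, p3, (p3 ⅋ (p3⊥ ⊗ (p3⊥ ⊗ p3⊥)))
    [⊗]  ⊢ p3, p3, p3, (p3⊥ ⊗ (p3⊥ ⊗ p3⊥))
      [Ax]  ⊢ p3, p3⊥
      [⊗]  ⊢ p3, p3, (p3⊥ ⊗ p3⊥)
        [Ax]  ⊢ p3, p3⊥
        [Ax]  ⊢ p3, p3⊥

Result: YES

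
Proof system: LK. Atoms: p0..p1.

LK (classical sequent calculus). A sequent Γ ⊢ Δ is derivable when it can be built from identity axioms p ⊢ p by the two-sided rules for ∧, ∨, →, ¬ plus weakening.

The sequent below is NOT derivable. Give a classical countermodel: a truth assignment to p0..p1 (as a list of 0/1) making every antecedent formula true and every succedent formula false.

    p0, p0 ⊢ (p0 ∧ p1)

Search for a countermodel by truth-table:
  v=00: Γ:[p0=F, p0=F] Δ:[(p0 ∧ p1)=F] refutes=False
  v=01: Γ:[p0=F, p0=F] Δ:[(p0 ∧ p1)=F] refutes=False
  v=10: Γ:[p0=T, p0=T] Δ:[(p0 ∧ p1)=F] refutes=True  ← countermodel

Result: [1, 0]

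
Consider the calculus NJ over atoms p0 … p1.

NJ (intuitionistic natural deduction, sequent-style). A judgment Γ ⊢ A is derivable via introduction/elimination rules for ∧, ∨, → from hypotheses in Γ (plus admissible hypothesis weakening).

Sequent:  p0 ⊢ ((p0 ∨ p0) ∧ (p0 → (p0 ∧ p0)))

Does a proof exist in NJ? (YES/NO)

Proof tree:
[∧I] p0 ⊢ ((p0 ∨ p0) ∧ (p0 → (p0 ∧ p0)))
  [∨I₂] p0 ⊢ (p0 ∨ p0)
    [Ax] p0 ⊢ p0
  [→I]  ⊢ (p0 → (p0 ∧ p0))
    [∧I] p0 ⊢ (p0 ∧ p0)
      [Ax] p0 ⊢ p0
      [Ax] p0 ⊢ p0

Result: YES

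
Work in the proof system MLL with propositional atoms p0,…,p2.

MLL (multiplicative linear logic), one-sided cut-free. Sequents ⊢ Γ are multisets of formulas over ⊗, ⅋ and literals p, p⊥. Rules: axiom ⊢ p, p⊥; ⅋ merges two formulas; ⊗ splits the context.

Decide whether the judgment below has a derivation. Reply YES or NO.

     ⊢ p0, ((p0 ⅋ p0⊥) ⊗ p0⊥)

Derivation (root first):
[⊗]  ⊢ p0, ((p0 ⅋ p0⊥) ⊗ p0⊥)
  [⅋]  ⊢ (p0 ⅋ p0⊥)
    [Ax]  ⊢ p0, p0⊥
  [Ax]  ⊢ p0, p0⊥

Result: YES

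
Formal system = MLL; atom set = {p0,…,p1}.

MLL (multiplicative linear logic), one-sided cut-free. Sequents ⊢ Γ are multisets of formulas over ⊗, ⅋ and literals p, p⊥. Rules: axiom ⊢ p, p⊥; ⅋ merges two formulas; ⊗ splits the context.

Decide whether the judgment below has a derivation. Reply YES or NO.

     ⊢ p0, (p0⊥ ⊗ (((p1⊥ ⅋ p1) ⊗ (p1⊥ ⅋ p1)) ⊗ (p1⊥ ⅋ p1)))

Proof tree:
[⊗]  ⊢ p0, (p0⊥ ⊗ (((p1⊥ ⅋ p1) ⊗ (p1⊥ ⅋ p1)) ⊗ (p1⊥ ⅋ p1)))
  [Ax]  ⊢ p0, p0⊥
  [⊗]  ⊢ (((p1⊥ ⅋ p1) ⊗ (p1⊥ ⅋ p1)) ⊗ (p1⊥ ⅋ p1))
    [⊗]  ⊢ ((p1⊥ ⅋ p1) ⊗ (p1⊥ ⅋ p1))
      [⅋]  ⊢ (p1⊥ ⅋ p1)
        [Ax]  ⊢ p1, p1⊥
      [⅋]  ⊢ (p1⊥ ⅋ p1)
        [Ax]  ⊢ p1, p1⊥
    [⅋]  ⊢ (p1⊥ ⅋ p1)
      [Ax]  ⊢ p1, p1⊥

Result: YES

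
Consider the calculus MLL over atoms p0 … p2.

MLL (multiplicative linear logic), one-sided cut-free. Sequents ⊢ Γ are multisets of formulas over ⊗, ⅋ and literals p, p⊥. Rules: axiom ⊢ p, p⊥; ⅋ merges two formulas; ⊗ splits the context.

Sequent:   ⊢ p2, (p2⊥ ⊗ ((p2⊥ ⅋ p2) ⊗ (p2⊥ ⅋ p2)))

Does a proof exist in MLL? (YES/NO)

Proof tree:
[⊗]  ⊢ p2, (p2⊥ ⊗ ((p2⊥ ⅋ p2) ⊗ (p2⊥ ⅋ p2)))
  [Ax]  ⊢ p2, p2⊥
  [⊗]  ⊢ ((p2⊥ ⅋ p2) ⊗ (p2⊥ ⅋ p2))
    [⅋]  ⊢ (p2⊥ ⅋ p2)
      [Ax]  ⊢ p2, p2⊥
    [⅋]  ⊢ (p2⊥ ⅋ p2)
      [Ax]  ⊢ p2, p2⊥

Result: YES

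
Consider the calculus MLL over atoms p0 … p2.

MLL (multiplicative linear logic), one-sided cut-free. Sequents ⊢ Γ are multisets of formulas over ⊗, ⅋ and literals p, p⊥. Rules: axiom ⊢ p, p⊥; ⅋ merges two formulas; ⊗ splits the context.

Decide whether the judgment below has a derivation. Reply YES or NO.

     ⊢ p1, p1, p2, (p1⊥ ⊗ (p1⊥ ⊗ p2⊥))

Proof tree:
[⊗]  ⊢ p1, p1, p2, (p1⊥ ⊗ (p1⊥ ⊗ p2⊥))
  [Ax]  ⊢ p1, p1⊥
  [⊗]  ⊢ p1, p2, (p1⊥ ⊗ p2⊥)
    [Ax]  ⊢ p1, p1⊥
    [Ax]  ⊢ p2, p2⊥

Result: YES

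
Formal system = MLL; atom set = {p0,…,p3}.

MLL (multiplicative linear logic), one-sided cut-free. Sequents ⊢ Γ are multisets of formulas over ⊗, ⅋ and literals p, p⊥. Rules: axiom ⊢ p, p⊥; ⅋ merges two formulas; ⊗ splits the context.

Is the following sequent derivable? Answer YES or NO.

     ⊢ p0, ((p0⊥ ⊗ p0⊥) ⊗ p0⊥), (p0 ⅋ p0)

Proof tree:
[⅋]  ⊢ p0, ((p0⊥ ⊗ p0⊥) ⊗ p0⊥), (p0 ⅋ p0)
  [⊗]  ⊢ p0, p0, p0, ((p0⊥ ⊗ p0⊥) ⊗ p0⊥)
    [⊗]  ⊢ p0, p0, (p0⊥ ⊗ p0⊥)
      [Ax]  ⊢ p0, p0⊥
      [Ax]  ⊢ p0, p0⊥
    [Ax]  ⊢ p0, p0⊥

Result: YES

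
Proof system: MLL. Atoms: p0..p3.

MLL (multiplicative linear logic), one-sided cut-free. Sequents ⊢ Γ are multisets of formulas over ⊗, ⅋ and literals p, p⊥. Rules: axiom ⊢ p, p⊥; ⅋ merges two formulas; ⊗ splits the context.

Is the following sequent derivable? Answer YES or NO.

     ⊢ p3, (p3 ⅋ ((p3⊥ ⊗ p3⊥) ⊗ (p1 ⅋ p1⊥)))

Derivation (root first):
[⅋]  ⊢ p3, (p3 ⅋ ((p3⊥ ⊗ p3⊥) ⊗ (p1 ⅋ p1⊥)))
  [⊗]  ⊢ p3, p3, ((p3⊥ ⊗ p3⊥) ⊗ (p1 ⅋ p1⊥))
    [⊗]  ⊢ p3, p3, (p3⊥ ⊗ p3⊥)
      [Ax]  ⊢ p3, p3⊥
      [Ax]  ⊢ p3, p3⊥
    [⅋]  ⊢ (p1 ⅋ p1⊥)
      [Ax]  ⊢ p1, p1⊥

Result: YES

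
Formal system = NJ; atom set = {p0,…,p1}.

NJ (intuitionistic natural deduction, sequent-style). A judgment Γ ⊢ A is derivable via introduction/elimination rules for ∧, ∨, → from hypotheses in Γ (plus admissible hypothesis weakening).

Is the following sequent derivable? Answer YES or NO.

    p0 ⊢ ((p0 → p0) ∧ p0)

Proof tree:
[∧I] p0 ⊢ ((p0 → p0) ∧ p0)
  [→I]  ⊢ (p0 → p0)
    [Ax] p0 ⊢ p0
  [Ax] p0 ⊢ p0

Result: YES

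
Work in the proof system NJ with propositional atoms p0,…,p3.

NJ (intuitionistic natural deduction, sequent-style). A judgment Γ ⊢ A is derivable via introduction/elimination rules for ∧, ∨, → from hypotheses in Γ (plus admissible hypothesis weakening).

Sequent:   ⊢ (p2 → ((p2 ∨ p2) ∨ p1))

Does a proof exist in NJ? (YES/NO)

Derivation trace:
[→I]  ⊢ (p2 → ((p2 ∨ p2) ∨ p1))
  [∨I₁] p2 ⊢ ((p2 ∨ p2) ∨ p1)
    [∨I₂] p2 ⊢ (p2 ∨ p2)
      [Ax] p2 ⊢ p2

Result: YES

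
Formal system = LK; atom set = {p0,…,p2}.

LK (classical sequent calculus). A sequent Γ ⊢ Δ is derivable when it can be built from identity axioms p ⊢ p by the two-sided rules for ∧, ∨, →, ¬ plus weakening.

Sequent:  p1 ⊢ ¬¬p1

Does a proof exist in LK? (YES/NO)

Proof tree:
[¬R] p1 ⊢ ¬¬p1
  [¬L] p1, ¬p1 ⊢ 
    [Ax] p1 ⊢ p1

Result: YES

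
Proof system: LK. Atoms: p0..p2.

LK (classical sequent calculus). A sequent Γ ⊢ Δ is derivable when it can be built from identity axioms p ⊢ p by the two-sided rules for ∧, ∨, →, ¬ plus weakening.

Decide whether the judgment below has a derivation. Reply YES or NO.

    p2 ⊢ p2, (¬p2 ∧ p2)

Derivation (root first):
[∧R] p2 ⊢ p2, (¬p2 ∧ p2)
  [¬R]  ⊢ p2, ¬p2
    [Ax] p2 ⊢ p2
  [Ax] p2 ⊢ p2

Result: YES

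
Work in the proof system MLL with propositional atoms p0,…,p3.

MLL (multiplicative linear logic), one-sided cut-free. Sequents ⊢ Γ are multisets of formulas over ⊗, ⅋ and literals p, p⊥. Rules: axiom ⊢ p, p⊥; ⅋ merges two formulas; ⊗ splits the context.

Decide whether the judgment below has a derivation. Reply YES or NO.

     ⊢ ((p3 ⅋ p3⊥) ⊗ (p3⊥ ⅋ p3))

Derivation trace:
[⊗]  ⊢ ((p3 ⅋ p3⊥) ⊗ (p3⊥ ⅋ p3))
  [⅋]  ⊢ (p3 ⅋ p3⊥)
    [Ax]  ⊢ p3, p3⊥
  [⅋]  ⊢ (p3⊥ ⅋ p3)
    [Ax]  ⊢ p3, p3⊥

Result: YES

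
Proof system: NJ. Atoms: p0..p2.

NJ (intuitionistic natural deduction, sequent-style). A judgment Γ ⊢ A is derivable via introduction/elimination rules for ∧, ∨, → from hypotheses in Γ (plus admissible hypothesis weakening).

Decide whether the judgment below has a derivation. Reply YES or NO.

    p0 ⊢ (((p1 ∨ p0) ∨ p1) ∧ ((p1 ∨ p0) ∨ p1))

Derivation trace:
[∧I] p0 ⊢ (((p1 ∨ p0) ∨ p1) ∧ ((p1 ∨ p0) ∨ p1))
  [∨I₁] p0 ⊢ ((p1 ∨ p0) ∨ p1)
    [∨I₂] p0 ⊢ (p1 ∨ p0)
      [Ax] p0 ⊢ p0
  [∨I₁] p0 ⊢ ((p1 ∨ p0) ∨ p1)
    [∨I₂] p0 ⊢ (p1 ∨ p0)
      [Ax] p0 ⊢ p0

Result: YES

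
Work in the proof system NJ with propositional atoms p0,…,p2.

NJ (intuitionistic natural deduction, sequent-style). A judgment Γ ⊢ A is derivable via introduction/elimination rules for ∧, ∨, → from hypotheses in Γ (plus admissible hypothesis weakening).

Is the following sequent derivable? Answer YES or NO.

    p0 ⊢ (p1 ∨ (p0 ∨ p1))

Proof tree:
[∨I₂] p0 ⊢ (p1 ∨ (p0 ∨ p1))
  [∨I₁] p0 ⊢ (p0 ∨ p1)
    [Ax] p0 ⊢ p0

Result: YES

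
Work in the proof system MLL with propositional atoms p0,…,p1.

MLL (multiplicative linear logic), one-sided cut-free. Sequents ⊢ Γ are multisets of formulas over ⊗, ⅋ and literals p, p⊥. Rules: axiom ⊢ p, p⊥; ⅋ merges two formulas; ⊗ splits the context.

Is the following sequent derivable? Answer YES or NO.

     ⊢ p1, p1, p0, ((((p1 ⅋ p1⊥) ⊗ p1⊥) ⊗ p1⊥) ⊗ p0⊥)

Derivation trace:
[⊗]  ⊢ p1, p1, p0, ((((p1 ⅋ p1⊥) ⊗ p1⊥) ⊗ p1⊥) ⊗ p0⊥)
  [⊗]  ⊢ p1, p1, (((p1 ⅋ p1⊥) ⊗ p1⊥) ⊗ p1⊥)
    [⊗]  ⊢ p1, ((p1 ⅋ p1⊥) ⊗ p1⊥)
      [⅋]  ⊢ (p1 ⅋ p1⊥)
        [Ax]  ⊢ p1, p1⊥
      [Ax]  ⊢ p1, p1⊥
    [Ax]  ⊢ p1, p1⊥
  [Ax]  ⊢ p0, p0⊥

Result: YES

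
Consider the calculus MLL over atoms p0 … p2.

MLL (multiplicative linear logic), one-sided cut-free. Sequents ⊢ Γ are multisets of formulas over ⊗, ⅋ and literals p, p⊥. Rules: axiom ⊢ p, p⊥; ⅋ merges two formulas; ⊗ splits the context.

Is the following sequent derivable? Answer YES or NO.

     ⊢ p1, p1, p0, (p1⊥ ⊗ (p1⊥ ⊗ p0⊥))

Proof tree:
[⊗]  ⊢ p1, p1, p0, (p1⊥ ⊗ (p1⊥ ⊗ p0⊥))
  [Ax]  ⊢ p1, p1⊥
  [⊗]  ⊢ p1, p0, (p1⊥ ⊗ p0⊥)
    [Ax]  ⊢ p1, p1⊥
    [Ax]  ⊢ p0, p0⊥

Result: YES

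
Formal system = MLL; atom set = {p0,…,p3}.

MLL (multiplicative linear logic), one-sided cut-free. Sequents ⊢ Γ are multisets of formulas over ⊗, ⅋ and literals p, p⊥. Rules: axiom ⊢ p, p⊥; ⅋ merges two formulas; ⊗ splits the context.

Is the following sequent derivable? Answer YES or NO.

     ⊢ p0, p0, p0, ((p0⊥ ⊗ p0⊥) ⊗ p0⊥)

Derivation trace:
[⊗]  ⊢ p0, p0, p0, ((p0⊥ ⊗ p0⊥) ⊗ p0⊥)
  [⊗]  ⊢ p0, p0, (p0⊥ ⊗ p0⊥)
    [Ax]  ⊢ p0, p0⊥
    [Ax]  ⊢ p0, p0⊥
  [Ax]  ⊢ p0, p0⊥

Result: YES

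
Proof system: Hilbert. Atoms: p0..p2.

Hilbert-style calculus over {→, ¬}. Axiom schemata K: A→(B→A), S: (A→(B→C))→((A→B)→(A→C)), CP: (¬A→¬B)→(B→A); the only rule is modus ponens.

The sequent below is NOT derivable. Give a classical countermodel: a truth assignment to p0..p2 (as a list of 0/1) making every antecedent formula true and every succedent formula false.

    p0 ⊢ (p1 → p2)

Search for a countermodel by truth-table:
  v=000: Γ:[p0=F] Δ:[(p1 → p2)=T] refutes=False
  v=001: Γ:[p0=F] Δ:[(p1 → p2)=T] refutes=False
  v=010: Γ:[p0=F] Δ:[(p1 → p2)=F] refutes=False
  v=011: Γ:[p0=F] Δ:[(p1 → p2)=T] refutes=False
  v=100: Γ:[p0=T] Δ:[(p1 → p2)=T] refutes=False
  v=101: Γ:[p0=T] Δ:[(p1 → p2)=T] refutes=False
  v=110: Γ:[p0=T] Δ:[(p1 → p2)=F] refutes=True  ← countermodel

Result: [1, 1, 0]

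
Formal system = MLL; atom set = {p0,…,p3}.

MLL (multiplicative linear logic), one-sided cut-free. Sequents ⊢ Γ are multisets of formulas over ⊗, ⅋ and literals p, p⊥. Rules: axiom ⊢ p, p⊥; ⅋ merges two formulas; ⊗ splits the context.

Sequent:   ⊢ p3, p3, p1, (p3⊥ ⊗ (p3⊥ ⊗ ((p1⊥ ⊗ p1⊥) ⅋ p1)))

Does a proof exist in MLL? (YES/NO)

Derivation trace:
[⊗]  ⊢ p3, p3, p1, (p3⊥ ⊗ (p3⊥ ⊗ ((p1⊥ ⊗ p1⊥) ⅋ p1)))
  [Ax]  ⊢ p3, p3⊥
  [⊗]  ⊢ p3, p1, (p3⊥ ⊗ ((p1⊥ ⊗ p1⊥) ⅋ p1))
    [Ax]  ⊢ p3, p3⊥
    [⅋]  ⊢ p1, ((p1⊥ ⊗ p1⊥) ⅋ p1)
      [⊗]  ⊢ p1, p1, (p1⊥ ⊗ p1⊥)
        [Ax]  ⊢ p1, p1⊥
        [Ax]  ⊢ p1, p1⊥

Result: YES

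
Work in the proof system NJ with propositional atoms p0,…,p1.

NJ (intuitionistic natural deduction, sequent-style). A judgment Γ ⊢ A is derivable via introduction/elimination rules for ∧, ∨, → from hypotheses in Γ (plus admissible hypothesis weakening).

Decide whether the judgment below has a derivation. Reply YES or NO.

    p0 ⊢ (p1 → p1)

Derivation (root first):
[Wk] p0 ⊢ (p1 → p1)
  [→I]  ⊢ (p1 → p1)
    [Ax] p1 ⊢ p1

Result: YES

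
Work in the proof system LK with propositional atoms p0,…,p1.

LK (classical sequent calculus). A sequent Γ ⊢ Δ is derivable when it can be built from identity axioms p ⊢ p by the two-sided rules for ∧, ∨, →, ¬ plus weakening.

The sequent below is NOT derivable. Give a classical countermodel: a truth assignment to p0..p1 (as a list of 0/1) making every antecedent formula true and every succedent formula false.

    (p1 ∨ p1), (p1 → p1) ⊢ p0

Search for a countermodel by truth-table:
  v=00: Γ:[(p1 ∨ p1)=F, (p1 → p1)=T] Δ:[p0=F] refutes=False
  v=01: Γ:[(p1 ∨ p1)=T, (p1 → p1)=T] Δ:[p0=F] refutes=True  ← countermodel

Result: [0, 1]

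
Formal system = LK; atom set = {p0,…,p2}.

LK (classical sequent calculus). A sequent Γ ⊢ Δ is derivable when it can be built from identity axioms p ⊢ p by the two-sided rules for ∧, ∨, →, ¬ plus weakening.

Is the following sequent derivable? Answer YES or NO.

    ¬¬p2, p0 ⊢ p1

Enumerate valuations to refute Γ ⊢ Δ:
  v=000: Γ:[¬¬p2=F, p0=F] Δ:[p1=F] refutes=False
  v=001: Γ:[¬¬p2=T, p0=F] Δ:[p1=F] refutes=False
  v=010: Γ:[¬¬p2=F, p0=F] Δ:[p1=T] refutes=False
  v=011: Γ:[¬¬p2=T, p0=F] Δ:[p1=T] refutes=False
  v=100: Γ:[¬¬p2=F, p0=T] Δ:[p1=F] refutes=False
  v=101: Γ:[¬¬p2=T, p0=T] Δ:[p1=F] refutes=True  ← countermodel

Result: NO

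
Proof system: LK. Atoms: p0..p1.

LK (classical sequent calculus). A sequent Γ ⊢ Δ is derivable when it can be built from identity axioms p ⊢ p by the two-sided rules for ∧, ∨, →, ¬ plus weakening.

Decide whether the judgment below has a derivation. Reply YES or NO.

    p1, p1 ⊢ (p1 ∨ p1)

Derivation trace:
[∨R] p1, p1 ⊢ (p1 ∨ p1)
  [WR] p1, p1 ⊢ p1, p1
    [WL] p1, p1 ⊢ p1
      [Ax] p1 ⊢ p1

Result: YES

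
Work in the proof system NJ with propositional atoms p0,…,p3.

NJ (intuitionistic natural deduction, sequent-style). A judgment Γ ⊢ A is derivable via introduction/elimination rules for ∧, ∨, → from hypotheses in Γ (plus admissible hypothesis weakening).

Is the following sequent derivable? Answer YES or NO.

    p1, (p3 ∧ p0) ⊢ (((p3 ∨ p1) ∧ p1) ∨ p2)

Derivation (root first):
[∨I₁] p1, (p3 ∧ p0) ⊢ (((p3 ∨ p1) ∧ p1) ∨ p2)
  [∧I] p1, (p3 ∧ p0) ⊢ ((p3 ∨ p1) ∧ p1)
    [Wk] p1, (p3 ∧ p0) ⊢ (p3 ∨ p1)
      [∨I₂] p1 ⊢ (p3 ∨ p1)
        [Ax] p1 ⊢ p1
    [Ax] p1 ⊢ p1

Result: YES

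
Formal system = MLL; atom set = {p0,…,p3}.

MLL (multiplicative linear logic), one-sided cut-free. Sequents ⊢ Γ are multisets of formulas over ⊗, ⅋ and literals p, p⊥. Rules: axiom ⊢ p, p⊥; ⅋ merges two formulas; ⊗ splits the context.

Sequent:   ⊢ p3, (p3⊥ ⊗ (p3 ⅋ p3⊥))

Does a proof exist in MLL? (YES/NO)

Derivation (root first):
[⊗]  ⊢ p3, (p3⊥ ⊗ (p3 ⅋ p3⊥))
  [Ax]  ⊢ p3, p3⊥
  [⅋]  ⊢ (p3 ⅋ p3⊥)
    [Ax]  ⊢ p3, p3⊥

Result: YES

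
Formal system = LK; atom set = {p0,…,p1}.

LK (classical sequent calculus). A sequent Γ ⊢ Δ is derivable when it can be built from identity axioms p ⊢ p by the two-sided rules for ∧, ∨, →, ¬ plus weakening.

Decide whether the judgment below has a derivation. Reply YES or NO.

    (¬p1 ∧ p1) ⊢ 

Proof tree:
[∧L] (¬p1 ∧ p1) ⊢ 
  [¬L] p1, ¬p1 ⊢ 
    [Ax] p1 ⊢ p1

Result: YES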